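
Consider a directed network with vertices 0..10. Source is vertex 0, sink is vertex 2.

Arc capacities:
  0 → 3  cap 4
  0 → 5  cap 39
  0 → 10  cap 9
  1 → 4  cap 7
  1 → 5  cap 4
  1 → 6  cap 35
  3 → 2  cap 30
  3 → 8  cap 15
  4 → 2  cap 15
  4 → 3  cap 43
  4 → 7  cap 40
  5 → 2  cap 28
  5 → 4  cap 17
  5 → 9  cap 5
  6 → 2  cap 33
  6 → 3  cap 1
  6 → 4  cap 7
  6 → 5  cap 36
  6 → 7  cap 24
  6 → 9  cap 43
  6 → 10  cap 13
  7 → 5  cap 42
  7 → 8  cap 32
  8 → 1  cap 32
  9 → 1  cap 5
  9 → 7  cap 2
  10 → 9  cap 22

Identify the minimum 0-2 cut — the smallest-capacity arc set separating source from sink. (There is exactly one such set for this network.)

Min-cut arcs: {(0,3), (0,5), (9,1), (9,7)} (total capacity 50)

augment #1: 0→3→2 push 4
augment #2: 0→5→2 push 28
augment #3: 0→5→4→2 push 11
augment #4: 0→10→9→1→4→2 push 4
augment #5: 0→10→9→1→6→2 push 1
augment #6: 0→10→9→7→5→4→3→2 push 2
max flow = 50; residual-reachable set from 0 gives S-side
cut edges (S→T): {(0,3), (0,5), (9,1), (9,7)} total cap 50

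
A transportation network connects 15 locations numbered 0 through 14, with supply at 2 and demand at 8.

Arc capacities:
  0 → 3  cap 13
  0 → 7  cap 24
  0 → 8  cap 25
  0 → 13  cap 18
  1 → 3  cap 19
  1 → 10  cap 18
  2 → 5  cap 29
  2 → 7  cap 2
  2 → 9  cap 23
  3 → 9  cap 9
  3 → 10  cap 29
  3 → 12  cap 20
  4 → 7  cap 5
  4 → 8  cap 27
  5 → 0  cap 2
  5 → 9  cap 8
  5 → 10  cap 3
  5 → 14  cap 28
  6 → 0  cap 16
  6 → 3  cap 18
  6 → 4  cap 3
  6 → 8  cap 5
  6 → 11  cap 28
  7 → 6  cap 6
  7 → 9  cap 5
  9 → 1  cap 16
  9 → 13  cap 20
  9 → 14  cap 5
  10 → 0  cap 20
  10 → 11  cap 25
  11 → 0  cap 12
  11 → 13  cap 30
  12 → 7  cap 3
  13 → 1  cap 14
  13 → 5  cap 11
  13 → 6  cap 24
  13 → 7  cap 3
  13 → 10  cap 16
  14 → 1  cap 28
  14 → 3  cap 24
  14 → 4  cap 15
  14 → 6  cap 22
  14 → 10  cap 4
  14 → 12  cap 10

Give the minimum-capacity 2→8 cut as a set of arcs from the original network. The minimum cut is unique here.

Min-cut arcs: {(0,8), (6,4), (6,8), (14,4)} (total capacity 48)

augment #1: 2→5→0→8 push 2
augment #2: 2→7→6→8 push 2
augment #3: 2→5→10→0→8 push 3
augment #4: 2→5→14→4→8 push 15
augment #5: 2→5→14→6→8 push 3
augment #6: 2→5→14→6→0→8 push 6
augment #7: 2→9→1→10→0→8 push 14
augment #8: 2→9→13→6→4→8 push 3
max flow = 48; residual-reachable set from 2 gives S-side
cut edges (S→T): {(0,8), (6,4), (6,8), (14,4)} total cap 48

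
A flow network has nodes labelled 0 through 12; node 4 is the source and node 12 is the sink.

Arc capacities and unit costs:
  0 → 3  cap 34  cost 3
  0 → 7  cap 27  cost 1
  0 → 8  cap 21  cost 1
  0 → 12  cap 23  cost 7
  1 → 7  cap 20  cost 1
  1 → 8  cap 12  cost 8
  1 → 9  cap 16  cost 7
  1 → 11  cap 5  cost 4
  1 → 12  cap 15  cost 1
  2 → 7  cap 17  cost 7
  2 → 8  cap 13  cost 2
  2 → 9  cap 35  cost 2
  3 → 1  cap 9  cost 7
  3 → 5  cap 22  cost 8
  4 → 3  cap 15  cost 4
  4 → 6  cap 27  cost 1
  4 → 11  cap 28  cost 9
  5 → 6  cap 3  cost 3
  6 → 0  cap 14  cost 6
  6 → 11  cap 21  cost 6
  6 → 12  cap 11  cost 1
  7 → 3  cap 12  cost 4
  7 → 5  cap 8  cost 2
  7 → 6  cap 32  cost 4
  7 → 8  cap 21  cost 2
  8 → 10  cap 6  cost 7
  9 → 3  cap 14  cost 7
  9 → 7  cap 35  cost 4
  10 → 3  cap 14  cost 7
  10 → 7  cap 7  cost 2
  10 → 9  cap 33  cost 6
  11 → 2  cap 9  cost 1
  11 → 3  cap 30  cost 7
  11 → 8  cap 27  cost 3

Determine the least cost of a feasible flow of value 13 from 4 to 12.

shortest-cost path #1: 4→6→12 push 11 @ unit cost 2 (adds 22)
shortest-cost path #2: 4→3→1→12 push 2 @ unit cost 12 (adds 24)
total cost = 46

Minimum cost for 13 units: 46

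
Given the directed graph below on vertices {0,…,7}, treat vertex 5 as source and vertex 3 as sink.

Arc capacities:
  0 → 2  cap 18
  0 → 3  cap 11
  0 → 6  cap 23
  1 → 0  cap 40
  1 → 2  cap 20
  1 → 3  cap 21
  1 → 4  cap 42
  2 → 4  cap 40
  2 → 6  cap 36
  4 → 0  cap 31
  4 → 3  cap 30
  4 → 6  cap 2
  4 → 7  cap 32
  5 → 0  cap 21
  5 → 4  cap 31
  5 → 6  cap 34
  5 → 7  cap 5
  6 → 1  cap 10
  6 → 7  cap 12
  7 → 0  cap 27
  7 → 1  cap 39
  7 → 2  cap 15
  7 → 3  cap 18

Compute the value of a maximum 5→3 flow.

augment #1: 5→0→3 bottleneck 11, total now 11
augment #2: 5→4→3 bottleneck 30, total now 41
augment #3: 5→7→3 bottleneck 5, total now 46
augment #4: 5→4→7→3 bottleneck 1, total now 47
augment #5: 5→6→1→3 bottleneck 10, total now 57
augment #6: 5→6→7→3 bottleneck 12, total now 69
augment #7: 5→0→2→4→7→1→3 bottleneck 10, total now 79

Maximum flow value: 79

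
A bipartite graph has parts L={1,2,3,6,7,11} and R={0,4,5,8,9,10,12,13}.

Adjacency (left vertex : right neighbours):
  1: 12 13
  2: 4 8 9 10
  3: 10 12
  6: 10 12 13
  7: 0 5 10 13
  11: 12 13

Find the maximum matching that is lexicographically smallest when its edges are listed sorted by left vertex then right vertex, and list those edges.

Lex-smallest maximum matching: {(1,12), (2,4), (3,10), (6,13), (7,0)}

|M| = 5 (so the lex-smallest maximum matching has 5 edges)
process left vertices in ascending order; for each, take the smallest-labelled available neighbour that still permits 5 edges overall, or leave it unmatched if none does
lex-smallest matching: {1-12, 2-4, 3-10, 6-13, 7-0}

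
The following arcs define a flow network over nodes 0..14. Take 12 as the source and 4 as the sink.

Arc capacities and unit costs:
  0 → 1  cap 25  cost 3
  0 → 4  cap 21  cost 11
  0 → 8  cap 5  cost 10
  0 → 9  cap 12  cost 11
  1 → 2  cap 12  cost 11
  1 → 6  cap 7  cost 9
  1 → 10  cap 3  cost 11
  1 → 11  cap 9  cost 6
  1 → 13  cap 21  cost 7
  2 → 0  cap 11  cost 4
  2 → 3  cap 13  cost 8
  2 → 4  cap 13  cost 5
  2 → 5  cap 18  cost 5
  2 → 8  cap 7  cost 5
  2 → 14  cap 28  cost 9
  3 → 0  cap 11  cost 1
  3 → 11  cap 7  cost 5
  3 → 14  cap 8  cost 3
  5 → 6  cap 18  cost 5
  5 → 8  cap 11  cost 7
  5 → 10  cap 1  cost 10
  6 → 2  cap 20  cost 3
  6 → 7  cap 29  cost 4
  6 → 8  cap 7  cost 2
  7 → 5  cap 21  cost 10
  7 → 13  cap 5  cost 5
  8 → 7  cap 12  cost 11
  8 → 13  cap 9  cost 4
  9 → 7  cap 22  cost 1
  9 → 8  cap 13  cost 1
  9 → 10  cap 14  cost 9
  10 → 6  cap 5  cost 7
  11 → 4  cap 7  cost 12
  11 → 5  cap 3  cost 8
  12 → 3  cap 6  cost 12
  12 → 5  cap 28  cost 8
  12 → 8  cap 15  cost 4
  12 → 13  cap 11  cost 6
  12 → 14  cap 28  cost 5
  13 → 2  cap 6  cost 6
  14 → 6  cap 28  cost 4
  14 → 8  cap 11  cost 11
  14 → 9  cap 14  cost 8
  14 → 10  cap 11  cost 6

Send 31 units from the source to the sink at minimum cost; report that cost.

Minimum cost for 31 units: 694

shortest-cost path #1: 12→13→2→4 push 6 @ unit cost 17 (adds 102)
shortest-cost path #2: 12→14→6→2→4 push 7 @ unit cost 17 (adds 119)
shortest-cost path #3: 12→3→0→4 push 6 @ unit cost 24 (adds 144)
shortest-cost path #4: 12→14→6→2→0→4 push 11 @ unit cost 27 (adds 297)
shortest-cost path #5: 12→14→6→2→3→0→4 push 1 @ unit cost 32 (adds 32)
total cost = 694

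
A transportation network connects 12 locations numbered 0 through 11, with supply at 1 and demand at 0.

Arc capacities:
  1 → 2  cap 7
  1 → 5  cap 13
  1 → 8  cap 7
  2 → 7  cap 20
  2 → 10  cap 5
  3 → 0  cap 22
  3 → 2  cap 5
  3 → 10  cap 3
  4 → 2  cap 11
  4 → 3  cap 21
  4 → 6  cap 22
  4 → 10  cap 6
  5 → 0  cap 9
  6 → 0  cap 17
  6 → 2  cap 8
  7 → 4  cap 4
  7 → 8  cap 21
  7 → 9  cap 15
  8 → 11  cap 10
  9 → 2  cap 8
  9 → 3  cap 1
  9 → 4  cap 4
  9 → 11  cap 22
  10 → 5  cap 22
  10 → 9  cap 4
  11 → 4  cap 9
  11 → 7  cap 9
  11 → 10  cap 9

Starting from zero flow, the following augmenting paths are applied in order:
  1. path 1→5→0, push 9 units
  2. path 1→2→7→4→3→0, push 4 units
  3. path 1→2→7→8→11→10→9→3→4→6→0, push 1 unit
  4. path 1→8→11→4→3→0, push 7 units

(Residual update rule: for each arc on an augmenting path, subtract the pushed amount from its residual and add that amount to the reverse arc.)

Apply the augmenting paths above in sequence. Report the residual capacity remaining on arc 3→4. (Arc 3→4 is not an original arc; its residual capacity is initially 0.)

Residual capacity of (3,4): 10

after path 1 (1→5→0, push 9): res(3,4)=0
after path 2 (1→2→7→4→3→0, push 4): res(3,4)=4
after path 3 (1→2→7→8→11→10→9→3→4→6→0, push 1): res(3,4)=3
after path 4 (1→8→11→4→3→0, push 7): res(3,4)=10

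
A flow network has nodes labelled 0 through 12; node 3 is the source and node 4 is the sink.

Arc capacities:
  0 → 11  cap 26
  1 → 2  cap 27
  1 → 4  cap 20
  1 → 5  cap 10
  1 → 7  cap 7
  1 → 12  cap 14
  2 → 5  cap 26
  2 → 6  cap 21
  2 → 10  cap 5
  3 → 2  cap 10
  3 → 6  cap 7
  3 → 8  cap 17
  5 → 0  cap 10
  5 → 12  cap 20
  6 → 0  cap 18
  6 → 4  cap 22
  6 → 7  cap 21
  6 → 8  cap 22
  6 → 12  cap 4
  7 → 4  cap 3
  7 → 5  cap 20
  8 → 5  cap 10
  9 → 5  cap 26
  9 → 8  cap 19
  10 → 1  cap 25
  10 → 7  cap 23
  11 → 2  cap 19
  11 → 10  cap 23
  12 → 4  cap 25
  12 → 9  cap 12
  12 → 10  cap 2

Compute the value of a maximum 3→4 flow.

augment #1: 3→6→4 bottleneck 7, total now 7
augment #2: 3→2→6→4 bottleneck 10, total now 17
augment #3: 3→8→5→12→4 bottleneck 10, total now 27

Maximum flow value: 27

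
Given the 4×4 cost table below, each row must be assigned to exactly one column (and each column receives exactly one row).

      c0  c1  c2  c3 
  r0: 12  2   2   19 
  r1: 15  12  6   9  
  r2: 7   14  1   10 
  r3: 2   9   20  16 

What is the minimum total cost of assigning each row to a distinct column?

Minimum assignment cost: 14

optimal assignment: row0→col1 (cost 2), row1→col3 (cost 9), row2→col2 (cost 1), row3→col0 (cost 2)
total = 2 + 9 + 1 + 2 = 14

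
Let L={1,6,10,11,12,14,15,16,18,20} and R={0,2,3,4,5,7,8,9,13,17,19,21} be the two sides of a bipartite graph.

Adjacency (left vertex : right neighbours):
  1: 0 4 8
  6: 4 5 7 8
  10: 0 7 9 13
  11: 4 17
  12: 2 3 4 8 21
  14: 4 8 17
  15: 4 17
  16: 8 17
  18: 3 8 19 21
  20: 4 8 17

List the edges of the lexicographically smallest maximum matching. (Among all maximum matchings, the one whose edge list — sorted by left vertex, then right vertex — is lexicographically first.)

Lex-smallest maximum matching: {(1,0), (6,5), (10,7), (11,4), (12,2), (14,8), (15,17), (18,3)}

|M| = 8 (so the lex-smallest maximum matching has 8 edges)
process left vertices in ascending order; for each, take the smallest-labelled available neighbour that still permits 8 edges overall, or leave it unmatched if none does
lex-smallest matching: {1-0, 6-5, 10-7, 11-4, 12-2, 14-8, 15-17, 18-3}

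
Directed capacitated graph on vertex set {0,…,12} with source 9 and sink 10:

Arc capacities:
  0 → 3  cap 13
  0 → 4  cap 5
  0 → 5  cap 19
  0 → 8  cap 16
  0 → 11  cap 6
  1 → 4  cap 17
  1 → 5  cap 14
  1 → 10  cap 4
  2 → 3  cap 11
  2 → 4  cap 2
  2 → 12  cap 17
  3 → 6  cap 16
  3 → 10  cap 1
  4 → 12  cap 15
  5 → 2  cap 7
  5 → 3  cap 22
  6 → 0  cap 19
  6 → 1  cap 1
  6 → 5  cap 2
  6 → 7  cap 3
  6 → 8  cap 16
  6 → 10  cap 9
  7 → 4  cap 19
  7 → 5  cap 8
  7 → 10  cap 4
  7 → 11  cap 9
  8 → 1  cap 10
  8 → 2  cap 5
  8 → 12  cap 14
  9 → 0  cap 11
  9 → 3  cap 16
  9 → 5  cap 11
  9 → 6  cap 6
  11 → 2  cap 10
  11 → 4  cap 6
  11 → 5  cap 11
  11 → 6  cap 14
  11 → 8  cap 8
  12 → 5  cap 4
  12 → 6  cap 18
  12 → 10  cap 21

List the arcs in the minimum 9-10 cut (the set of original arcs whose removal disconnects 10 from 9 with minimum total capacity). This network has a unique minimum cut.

augment #1: 9→3→10 push 1
augment #2: 9→6→10 push 6
augment #3: 9→3→6→10 push 3
augment #4: 9→0→4→12→10 push 5
augment #5: 9→0→8→1→10 push 4
augment #6: 9→0→8→12→10 push 2
augment #7: 9→3→6→7→10 push 3
augment #8: 9→5→2→12→10 push 7
augment #9: 9→3→6→8→12→10 push 7
max flow = 38; residual-reachable set from 9 gives S-side
cut edges (S→T): {(1,10), (3,10), (6,7), (6,10), (12,10)} total cap 38

Min-cut arcs: {(1,10), (3,10), (6,7), (6,10), (12,10)} (total capacity 38)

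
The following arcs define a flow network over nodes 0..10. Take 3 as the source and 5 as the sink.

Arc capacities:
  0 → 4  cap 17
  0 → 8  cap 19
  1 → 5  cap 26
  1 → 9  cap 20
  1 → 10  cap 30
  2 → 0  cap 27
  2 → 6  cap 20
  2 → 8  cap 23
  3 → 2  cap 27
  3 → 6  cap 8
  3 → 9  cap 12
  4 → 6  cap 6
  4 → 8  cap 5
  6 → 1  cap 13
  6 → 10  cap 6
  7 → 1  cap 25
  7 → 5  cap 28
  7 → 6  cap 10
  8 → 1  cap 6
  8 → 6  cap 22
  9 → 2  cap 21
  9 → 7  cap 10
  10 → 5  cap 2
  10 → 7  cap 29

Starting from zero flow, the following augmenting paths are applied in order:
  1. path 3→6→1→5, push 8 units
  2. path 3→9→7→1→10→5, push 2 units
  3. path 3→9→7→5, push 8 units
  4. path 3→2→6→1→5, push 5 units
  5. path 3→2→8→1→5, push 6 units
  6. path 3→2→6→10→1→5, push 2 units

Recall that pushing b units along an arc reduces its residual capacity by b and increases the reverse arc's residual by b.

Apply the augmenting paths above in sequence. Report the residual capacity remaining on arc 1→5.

after path 1 (3→6→1→5, push 8): res(1,5)=18
after path 2 (3→9→7→1→10→5, push 2): res(1,5)=18
after path 3 (3→9→7→5, push 8): res(1,5)=18
after path 4 (3→2→6→1→5, push 5): res(1,5)=13
after path 5 (3→2→8→1→5, push 6): res(1,5)=7
after path 6 (3→2→6→10→1→5, push 2): res(1,5)=5

Residual capacity of (1,5): 5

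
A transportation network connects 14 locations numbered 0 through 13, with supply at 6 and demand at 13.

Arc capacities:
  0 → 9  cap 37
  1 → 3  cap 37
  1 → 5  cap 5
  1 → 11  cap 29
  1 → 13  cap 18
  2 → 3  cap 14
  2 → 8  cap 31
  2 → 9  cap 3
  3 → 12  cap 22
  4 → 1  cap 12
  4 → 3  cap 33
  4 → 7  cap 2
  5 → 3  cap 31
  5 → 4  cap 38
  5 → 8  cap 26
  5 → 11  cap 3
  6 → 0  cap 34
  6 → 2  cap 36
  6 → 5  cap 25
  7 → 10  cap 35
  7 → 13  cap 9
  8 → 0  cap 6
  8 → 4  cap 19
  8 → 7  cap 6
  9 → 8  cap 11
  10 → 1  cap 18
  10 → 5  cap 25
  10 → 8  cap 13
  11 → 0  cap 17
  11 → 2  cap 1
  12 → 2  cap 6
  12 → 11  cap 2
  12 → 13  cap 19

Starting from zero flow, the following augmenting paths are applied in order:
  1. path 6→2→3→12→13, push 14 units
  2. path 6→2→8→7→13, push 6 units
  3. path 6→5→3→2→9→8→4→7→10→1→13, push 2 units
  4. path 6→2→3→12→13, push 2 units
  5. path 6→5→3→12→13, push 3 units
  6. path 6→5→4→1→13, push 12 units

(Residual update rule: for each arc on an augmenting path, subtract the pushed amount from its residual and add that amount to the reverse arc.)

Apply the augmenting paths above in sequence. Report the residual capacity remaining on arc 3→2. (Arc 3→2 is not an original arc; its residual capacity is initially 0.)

Residual capacity of (3,2): 14

after path 1 (6→2→3→12→13, push 14): res(3,2)=14
after path 2 (6→2→8→7→13, push 6): res(3,2)=14
after path 3 (6→5→3→2→9→8→4→7→10→1→13, push 2): res(3,2)=12
after path 4 (6→2→3→12→13, push 2): res(3,2)=14
after path 5 (6→5→3→12→13, push 3): res(3,2)=14
after path 6 (6→5→4→1→13, push 12): res(3,2)=14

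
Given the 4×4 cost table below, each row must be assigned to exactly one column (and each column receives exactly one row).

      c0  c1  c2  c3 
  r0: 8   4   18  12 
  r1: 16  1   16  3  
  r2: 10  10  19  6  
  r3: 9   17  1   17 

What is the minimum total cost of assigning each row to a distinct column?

optimal assignment: row0→col0 (cost 8), row1→col1 (cost 1), row2→col3 (cost 6), row3→col2 (cost 1)
total = 8 + 1 + 6 + 1 = 16

Minimum assignment cost: 16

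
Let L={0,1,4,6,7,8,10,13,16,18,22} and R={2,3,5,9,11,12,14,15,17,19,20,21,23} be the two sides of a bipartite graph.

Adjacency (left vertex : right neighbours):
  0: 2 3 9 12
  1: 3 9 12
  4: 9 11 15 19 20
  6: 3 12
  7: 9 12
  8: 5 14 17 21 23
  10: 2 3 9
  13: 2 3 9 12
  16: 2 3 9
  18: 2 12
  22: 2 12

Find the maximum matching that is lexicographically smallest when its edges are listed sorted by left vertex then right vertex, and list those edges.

Lex-smallest maximum matching: {(0,2), (1,3), (4,11), (6,12), (7,9), (8,5)}

|M| = 6 (so the lex-smallest maximum matching has 6 edges)
process left vertices in ascending order; for each, take the smallest-labelled available neighbour that still permits 6 edges overall, or leave it unmatched if none does
lex-smallest matching: {0-2, 1-3, 4-11, 6-12, 7-9, 8-5}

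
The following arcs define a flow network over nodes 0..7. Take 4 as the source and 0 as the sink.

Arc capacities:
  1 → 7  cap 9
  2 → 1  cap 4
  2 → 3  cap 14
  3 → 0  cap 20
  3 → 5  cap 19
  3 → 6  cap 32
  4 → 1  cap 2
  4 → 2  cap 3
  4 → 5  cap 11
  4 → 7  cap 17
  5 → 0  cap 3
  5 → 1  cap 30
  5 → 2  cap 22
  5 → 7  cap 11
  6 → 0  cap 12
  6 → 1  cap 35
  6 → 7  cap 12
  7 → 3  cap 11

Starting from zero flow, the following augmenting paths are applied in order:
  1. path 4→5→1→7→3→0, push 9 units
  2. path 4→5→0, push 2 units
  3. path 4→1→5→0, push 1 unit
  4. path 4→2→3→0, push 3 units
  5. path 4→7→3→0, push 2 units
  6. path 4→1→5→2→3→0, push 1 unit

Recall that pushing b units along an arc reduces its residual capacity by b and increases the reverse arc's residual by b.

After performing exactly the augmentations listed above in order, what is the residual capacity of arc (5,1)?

after path 1 (4→5→1→7→3→0, push 9): res(5,1)=21
after path 2 (4→5→0, push 2): res(5,1)=21
after path 3 (4→1→5→0, push 1): res(5,1)=22
after path 4 (4→2→3→0, push 3): res(5,1)=22
after path 5 (4→7→3→0, push 2): res(5,1)=22
after path 6 (4→1→5→2→3→0, push 1): res(5,1)=23

Residual capacity of (5,1): 23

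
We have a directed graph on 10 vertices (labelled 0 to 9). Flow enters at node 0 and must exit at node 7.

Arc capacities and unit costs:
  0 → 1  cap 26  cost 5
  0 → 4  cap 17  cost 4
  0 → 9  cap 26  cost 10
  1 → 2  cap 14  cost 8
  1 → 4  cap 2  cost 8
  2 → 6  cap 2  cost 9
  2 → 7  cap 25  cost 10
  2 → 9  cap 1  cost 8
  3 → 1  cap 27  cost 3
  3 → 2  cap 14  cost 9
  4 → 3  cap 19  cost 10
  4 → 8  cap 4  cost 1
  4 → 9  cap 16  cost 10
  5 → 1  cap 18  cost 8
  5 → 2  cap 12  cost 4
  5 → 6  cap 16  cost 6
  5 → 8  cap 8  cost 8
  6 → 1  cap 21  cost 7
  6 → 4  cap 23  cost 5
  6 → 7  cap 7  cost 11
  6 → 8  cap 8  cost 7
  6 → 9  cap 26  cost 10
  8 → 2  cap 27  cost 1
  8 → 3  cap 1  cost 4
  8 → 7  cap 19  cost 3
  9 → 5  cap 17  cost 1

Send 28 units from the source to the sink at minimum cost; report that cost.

shortest-cost path #1: 0→4→8→7 push 4 @ unit cost 8 (adds 32)
shortest-cost path #2: 0→9→5→8→7 push 8 @ unit cost 22 (adds 176)
shortest-cost path #3: 0→1→2→7 push 14 @ unit cost 23 (adds 322)
shortest-cost path #4: 0→9→5→2→7 push 2 @ unit cost 25 (adds 50)
total cost = 580

Minimum cost for 28 units: 580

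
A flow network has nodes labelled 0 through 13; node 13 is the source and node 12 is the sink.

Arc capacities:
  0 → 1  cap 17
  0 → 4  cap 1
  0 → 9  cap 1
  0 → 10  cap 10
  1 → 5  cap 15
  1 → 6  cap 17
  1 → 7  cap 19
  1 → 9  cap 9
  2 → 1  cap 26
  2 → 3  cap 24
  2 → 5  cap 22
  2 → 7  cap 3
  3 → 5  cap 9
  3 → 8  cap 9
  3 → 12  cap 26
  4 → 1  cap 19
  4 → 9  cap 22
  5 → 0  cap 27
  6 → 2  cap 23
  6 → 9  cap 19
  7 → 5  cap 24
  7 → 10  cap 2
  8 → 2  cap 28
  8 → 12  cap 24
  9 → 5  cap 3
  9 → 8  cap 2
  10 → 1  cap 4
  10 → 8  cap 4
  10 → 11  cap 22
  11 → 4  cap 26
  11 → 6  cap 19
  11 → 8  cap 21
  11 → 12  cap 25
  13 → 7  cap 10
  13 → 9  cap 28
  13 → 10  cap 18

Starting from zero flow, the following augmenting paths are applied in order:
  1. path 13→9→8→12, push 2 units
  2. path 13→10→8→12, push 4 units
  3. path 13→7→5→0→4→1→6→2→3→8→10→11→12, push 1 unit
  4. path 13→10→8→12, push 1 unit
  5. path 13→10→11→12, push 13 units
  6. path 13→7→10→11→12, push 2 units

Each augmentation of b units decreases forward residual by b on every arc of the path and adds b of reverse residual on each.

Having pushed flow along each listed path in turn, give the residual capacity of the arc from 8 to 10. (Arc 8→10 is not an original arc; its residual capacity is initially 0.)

Residual capacity of (8,10): 4

after path 1 (13→9→8→12, push 2): res(8,10)=0
after path 2 (13→10→8→12, push 4): res(8,10)=4
after path 3 (13→7→5→0→4→1→6→2→3→8→10→11→12, push 1): res(8,10)=3
after path 4 (13→10→8→12, push 1): res(8,10)=4
after path 5 (13→10→11→12, push 13): res(8,10)=4
after path 6 (13→7→10→11→12, push 2): res(8,10)=4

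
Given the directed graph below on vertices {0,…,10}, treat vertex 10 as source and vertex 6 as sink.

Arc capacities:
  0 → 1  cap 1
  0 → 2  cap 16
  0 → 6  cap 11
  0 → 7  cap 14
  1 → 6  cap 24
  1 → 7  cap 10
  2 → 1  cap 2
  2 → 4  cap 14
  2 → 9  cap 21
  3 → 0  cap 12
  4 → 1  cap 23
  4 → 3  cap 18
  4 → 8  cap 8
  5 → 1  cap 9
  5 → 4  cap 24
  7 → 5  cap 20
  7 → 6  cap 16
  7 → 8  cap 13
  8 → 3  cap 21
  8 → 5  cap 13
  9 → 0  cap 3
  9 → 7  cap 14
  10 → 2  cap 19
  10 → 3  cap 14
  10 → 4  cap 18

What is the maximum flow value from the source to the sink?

augment #1: 10→2→1→6 bottleneck 2, total now 2
augment #2: 10→3→0→6 bottleneck 11, total now 13
augment #3: 10→4→1→6 bottleneck 18, total now 31
augment #4: 10→2→4→1→6 bottleneck 4, total now 35
augment #5: 10→2→9→7→6 bottleneck 13, total now 48
augment #6: 10→3→0→7→6 bottleneck 1, total now 49

Maximum flow value: 49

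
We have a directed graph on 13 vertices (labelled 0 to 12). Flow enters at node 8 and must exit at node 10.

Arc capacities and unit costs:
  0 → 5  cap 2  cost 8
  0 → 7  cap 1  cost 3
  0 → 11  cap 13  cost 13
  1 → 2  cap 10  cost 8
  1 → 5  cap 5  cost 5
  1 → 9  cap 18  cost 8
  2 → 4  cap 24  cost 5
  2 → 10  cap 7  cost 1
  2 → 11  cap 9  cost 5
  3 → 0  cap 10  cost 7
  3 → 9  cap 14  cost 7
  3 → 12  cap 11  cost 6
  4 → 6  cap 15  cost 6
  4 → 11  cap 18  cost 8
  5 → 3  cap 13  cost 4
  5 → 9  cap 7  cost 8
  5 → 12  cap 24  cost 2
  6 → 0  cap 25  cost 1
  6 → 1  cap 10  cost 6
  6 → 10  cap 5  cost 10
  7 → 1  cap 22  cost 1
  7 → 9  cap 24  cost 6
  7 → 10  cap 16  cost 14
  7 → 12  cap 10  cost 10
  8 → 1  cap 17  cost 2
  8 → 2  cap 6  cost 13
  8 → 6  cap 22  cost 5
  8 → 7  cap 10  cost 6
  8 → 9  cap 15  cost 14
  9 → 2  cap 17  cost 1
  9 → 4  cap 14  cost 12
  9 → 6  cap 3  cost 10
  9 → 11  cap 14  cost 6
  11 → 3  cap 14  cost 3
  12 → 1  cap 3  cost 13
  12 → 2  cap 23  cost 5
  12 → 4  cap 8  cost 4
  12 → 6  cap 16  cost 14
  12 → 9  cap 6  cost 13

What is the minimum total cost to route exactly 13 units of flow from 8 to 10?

Minimum cost for 13 units: 172

shortest-cost path #1: 8→1→2→10 push 7 @ unit cost 11 (adds 77)
shortest-cost path #2: 8→6→10 push 5 @ unit cost 15 (adds 75)
shortest-cost path #3: 8→7→10 push 1 @ unit cost 20 (adds 20)
total cost = 172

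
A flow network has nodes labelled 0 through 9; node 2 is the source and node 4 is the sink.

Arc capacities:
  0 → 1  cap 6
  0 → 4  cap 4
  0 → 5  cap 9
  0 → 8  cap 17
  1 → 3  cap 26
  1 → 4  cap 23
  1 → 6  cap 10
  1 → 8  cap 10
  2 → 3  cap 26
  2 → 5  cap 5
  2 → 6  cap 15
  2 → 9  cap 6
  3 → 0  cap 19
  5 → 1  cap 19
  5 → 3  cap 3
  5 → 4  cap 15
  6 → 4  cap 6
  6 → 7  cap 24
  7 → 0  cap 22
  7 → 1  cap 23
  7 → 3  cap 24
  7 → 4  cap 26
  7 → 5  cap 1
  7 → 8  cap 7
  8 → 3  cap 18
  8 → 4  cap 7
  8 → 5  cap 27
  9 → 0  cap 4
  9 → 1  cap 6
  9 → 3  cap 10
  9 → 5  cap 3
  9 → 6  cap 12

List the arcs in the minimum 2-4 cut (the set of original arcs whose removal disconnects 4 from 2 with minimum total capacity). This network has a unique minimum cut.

augment #1: 2→5→4 push 5
augment #2: 2→6→4 push 6
augment #3: 2→3→0→4 push 4
augment #4: 2→6→7→4 push 9
augment #5: 2→9→1→4 push 6
augment #6: 2→3→0→1→4 push 6
augment #7: 2→3→0→5→4 push 9
max flow = 45; residual-reachable set from 2 gives S-side
cut edges (S→T): {(2,5), (2,6), (2,9), (3,0)} total cap 45

Min-cut arcs: {(2,5), (2,6), (2,9), (3,0)} (total capacity 45)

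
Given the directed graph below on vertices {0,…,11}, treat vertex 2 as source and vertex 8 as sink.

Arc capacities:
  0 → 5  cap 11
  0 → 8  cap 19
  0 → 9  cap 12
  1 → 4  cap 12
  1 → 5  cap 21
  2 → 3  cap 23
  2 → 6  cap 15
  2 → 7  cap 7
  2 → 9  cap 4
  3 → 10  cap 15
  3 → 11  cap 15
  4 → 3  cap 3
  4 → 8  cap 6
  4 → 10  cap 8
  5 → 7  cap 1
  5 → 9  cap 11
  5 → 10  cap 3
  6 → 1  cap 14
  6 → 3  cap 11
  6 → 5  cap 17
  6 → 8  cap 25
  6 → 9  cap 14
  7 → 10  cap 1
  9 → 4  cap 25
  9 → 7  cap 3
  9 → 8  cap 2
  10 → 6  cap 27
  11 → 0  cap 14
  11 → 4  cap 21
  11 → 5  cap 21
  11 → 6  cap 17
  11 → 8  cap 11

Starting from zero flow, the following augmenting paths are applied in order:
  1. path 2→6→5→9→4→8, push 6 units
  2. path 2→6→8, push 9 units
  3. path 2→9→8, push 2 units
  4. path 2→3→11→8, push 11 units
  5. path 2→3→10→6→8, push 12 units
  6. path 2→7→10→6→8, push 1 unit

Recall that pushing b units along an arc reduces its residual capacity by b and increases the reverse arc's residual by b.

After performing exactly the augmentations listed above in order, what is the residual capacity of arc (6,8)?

after path 1 (2→6→5→9→4→8, push 6): res(6,8)=25
after path 2 (2→6→8, push 9): res(6,8)=16
after path 3 (2→9→8, push 2): res(6,8)=16
after path 4 (2→3→11→8, push 11): res(6,8)=16
after path 5 (2→3→10→6→8, push 12): res(6,8)=4
after path 6 (2→7→10→6→8, push 1): res(6,8)=3

Residual capacity of (6,8): 3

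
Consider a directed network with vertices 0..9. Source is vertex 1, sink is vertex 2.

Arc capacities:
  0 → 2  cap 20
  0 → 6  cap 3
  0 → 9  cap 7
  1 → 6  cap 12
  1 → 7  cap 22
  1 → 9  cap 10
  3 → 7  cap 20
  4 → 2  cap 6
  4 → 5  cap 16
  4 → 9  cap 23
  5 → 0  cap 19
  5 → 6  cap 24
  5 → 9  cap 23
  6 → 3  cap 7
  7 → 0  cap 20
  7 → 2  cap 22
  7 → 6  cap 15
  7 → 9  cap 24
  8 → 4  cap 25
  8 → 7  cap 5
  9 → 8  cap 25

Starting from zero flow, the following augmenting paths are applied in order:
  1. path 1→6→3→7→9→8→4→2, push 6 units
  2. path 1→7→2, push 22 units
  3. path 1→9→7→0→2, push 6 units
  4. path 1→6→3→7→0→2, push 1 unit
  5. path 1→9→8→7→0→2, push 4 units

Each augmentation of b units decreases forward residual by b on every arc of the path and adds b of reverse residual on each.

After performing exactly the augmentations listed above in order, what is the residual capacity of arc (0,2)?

after path 1 (1→6→3→7→9→8→4→2, push 6): res(0,2)=20
after path 2 (1→7→2, push 22): res(0,2)=20
after path 3 (1→9→7→0→2, push 6): res(0,2)=14
after path 4 (1→6→3→7→0→2, push 1): res(0,2)=13
after path 5 (1→9→8→7→0→2, push 4): res(0,2)=9

Residual capacity of (0,2): 9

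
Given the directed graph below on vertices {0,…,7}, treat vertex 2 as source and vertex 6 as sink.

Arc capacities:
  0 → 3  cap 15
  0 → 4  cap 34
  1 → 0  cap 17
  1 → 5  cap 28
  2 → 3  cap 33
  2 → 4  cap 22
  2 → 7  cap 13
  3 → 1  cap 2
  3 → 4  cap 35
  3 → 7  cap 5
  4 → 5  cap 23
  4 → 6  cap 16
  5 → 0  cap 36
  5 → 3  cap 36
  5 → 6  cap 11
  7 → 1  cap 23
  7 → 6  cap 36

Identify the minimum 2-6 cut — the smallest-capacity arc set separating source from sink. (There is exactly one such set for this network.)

augment #1: 2→4→6 push 16
augment #2: 2→7→6 push 13
augment #3: 2→3→7→6 push 5
augment #4: 2→4→5→6 push 6
augment #5: 2→3→1→5→6 push 2
augment #6: 2→3→4→5→6 push 3
max flow = 45; residual-reachable set from 2 gives S-side
cut edges (S→T): {(2,7), (3,7), (4,6), (5,6)} total cap 45

Min-cut arcs: {(2,7), (3,7), (4,6), (5,6)} (total capacity 45)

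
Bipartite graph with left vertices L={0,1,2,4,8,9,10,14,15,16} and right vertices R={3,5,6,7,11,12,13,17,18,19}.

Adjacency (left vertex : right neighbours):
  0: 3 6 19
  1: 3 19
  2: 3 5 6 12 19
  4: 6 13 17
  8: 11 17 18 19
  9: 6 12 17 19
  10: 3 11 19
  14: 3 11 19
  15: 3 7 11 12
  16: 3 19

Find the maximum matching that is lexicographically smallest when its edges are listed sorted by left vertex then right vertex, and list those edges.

Lex-smallest maximum matching: {(0,6), (1,3), (2,5), (4,13), (8,17), (9,12), (10,11), (14,19), (15,7)}

|M| = 9 (so the lex-smallest maximum matching has 9 edges)
process left vertices in ascending order; for each, take the smallest-labelled available neighbour that still permits 9 edges overall, or leave it unmatched if none does
lex-smallest matching: {0-6, 1-3, 2-5, 4-13, 8-17, 9-12, 10-11, 14-19, 15-7}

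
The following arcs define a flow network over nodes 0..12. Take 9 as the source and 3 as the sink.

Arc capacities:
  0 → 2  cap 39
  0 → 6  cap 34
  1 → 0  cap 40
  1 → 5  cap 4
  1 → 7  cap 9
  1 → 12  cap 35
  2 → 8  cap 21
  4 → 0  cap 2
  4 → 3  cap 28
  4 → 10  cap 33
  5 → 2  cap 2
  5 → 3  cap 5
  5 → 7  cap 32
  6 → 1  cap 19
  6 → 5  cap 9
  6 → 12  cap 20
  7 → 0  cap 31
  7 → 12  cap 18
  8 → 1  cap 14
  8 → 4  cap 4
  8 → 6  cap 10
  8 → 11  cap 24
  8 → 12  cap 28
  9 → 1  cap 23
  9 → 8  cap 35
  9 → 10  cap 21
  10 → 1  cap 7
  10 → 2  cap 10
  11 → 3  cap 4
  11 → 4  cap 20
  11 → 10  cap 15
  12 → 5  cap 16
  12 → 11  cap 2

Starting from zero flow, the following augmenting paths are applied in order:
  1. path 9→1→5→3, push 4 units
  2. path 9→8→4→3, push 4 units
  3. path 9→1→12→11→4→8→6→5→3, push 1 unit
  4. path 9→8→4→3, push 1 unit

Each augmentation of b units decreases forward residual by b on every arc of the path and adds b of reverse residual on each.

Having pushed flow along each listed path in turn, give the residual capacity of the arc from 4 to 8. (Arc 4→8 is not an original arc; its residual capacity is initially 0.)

after path 1 (9→1→5→3, push 4): res(4,8)=0
after path 2 (9→8→4→3, push 4): res(4,8)=4
after path 3 (9→1→12→11→4→8→6→5→3, push 1): res(4,8)=3
after path 4 (9→8→4→3, push 1): res(4,8)=4

Residual capacity of (4,8): 4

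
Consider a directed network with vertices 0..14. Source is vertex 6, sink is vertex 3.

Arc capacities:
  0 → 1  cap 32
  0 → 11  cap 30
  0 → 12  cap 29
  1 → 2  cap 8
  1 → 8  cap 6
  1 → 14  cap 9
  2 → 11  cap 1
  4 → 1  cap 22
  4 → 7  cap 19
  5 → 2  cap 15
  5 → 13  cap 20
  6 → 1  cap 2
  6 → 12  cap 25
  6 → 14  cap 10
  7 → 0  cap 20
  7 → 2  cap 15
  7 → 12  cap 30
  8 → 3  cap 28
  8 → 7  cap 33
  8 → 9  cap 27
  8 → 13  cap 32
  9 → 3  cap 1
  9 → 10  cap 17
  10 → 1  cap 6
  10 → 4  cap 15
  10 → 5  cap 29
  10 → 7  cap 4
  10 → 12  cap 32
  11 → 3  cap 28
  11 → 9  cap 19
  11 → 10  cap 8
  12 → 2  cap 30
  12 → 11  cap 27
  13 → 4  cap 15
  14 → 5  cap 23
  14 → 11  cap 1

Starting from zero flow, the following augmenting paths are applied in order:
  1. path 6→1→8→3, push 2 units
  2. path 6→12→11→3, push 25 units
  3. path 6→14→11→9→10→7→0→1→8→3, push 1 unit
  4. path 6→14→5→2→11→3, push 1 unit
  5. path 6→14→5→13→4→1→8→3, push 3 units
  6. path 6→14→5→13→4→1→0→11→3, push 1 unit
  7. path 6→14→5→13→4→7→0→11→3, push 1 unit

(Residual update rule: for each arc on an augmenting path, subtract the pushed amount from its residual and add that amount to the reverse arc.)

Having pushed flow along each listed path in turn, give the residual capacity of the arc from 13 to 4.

after path 1 (6→1→8→3, push 2): res(13,4)=15
after path 2 (6→12→11→3, push 25): res(13,4)=15
after path 3 (6→14→11→9→10→7→0→1→8→3, push 1): res(13,4)=15
after path 4 (6→14→5→2→11→3, push 1): res(13,4)=15
after path 5 (6→14→5→13→4→1→8→3, push 3): res(13,4)=12
after path 6 (6→14→5→13→4→1→0→11→3, push 1): res(13,4)=11
after path 7 (6→14→5→13→4→7→0→11→3, push 1): res(13,4)=10

Residual capacity of (13,4): 10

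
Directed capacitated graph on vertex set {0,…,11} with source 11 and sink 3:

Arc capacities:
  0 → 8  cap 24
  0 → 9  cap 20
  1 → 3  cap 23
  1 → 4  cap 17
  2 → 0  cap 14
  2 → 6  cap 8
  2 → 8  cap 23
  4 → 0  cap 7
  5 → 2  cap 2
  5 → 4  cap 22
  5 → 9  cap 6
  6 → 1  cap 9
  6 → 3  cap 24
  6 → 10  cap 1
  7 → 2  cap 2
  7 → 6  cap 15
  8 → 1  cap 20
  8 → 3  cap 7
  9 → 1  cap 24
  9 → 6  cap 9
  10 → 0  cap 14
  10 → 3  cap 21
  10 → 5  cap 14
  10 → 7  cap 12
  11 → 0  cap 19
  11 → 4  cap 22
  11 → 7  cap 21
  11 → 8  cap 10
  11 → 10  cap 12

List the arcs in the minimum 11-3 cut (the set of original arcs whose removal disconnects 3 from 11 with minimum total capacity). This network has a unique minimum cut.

Min-cut arcs: {(4,0), (7,2), (7,6), (11,0), (11,8), (11,10)} (total capacity 65)

augment #1: 11→8→3 push 7
augment #2: 11→10→3 push 12
augment #3: 11→7→6→3 push 15
augment #4: 11→8→1→3 push 3
augment #5: 11→0→8→1→3 push 17
augment #6: 11→0→9→1→3 push 2
augment #7: 11→7→2→6→3 push 2
augment #8: 11→4→0→9→1→3 push 1
augment #9: 11→4→0→9→6→3 push 6
max flow = 65; residual-reachable set from 11 gives S-side
cut edges (S→T): {(4,0), (7,2), (7,6), (11,0), (11,8), (11,10)} total cap 65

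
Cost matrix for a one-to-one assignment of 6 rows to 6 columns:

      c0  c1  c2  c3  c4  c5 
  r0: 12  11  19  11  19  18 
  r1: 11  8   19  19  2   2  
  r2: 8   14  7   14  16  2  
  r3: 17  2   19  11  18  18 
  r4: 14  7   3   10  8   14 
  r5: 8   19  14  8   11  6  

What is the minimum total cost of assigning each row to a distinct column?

Minimum assignment cost: 28

optimal assignment: row0→col3 (cost 11), row1→col4 (cost 2), row2→col5 (cost 2), row3→col1 (cost 2), row4→col2 (cost 3), row5→col0 (cost 8)
total = 11 + 2 + 2 + 2 + 3 + 8 = 28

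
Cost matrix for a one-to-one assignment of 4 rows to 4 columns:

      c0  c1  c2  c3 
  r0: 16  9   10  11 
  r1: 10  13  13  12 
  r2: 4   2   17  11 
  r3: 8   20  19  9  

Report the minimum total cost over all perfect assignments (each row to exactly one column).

Minimum assignment cost: 31

optimal assignment: row0→col2 (cost 10), row1→col0 (cost 10), row2→col1 (cost 2), row3→col3 (cost 9)
total = 10 + 10 + 2 + 9 = 31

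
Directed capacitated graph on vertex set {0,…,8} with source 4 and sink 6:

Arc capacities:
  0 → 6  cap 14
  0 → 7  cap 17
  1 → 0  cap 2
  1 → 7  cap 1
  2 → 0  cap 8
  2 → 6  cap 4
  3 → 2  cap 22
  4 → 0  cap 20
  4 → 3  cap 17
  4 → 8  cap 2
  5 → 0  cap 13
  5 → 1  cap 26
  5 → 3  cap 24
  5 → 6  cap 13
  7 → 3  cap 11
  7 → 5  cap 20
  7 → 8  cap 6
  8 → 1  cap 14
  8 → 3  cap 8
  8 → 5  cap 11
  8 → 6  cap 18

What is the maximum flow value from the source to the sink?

augment #1: 4→0→6 bottleneck 14, total now 14
augment #2: 4→8→6 bottleneck 2, total now 16
augment #3: 4→3→2→6 bottleneck 4, total now 20
augment #4: 4→0→7→5→6 bottleneck 6, total now 26
augment #5: 4→3→2→0→7→5→6 bottleneck 7, total now 33
augment #6: 4→3→2→0→7→8→6 bottleneck 1, total now 34

Maximum flow value: 34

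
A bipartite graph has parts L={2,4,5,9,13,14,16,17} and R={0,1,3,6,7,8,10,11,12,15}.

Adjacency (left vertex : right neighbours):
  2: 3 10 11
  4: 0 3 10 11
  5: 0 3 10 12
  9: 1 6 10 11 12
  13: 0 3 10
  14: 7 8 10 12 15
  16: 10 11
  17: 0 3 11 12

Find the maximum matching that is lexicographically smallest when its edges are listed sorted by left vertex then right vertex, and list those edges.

|M| = 7 (so the lex-smallest maximum matching has 7 edges)
process left vertices in ascending order; for each, take the smallest-labelled available neighbour that still permits 7 edges overall, or leave it unmatched if none does
lex-smallest matching: {2-3, 4-0, 5-10, 9-1, 14-7, 16-11, 17-12}

Lex-smallest maximum matching: {(2,3), (4,0), (5,10), (9,1), (14,7), (16,11), (17,12)}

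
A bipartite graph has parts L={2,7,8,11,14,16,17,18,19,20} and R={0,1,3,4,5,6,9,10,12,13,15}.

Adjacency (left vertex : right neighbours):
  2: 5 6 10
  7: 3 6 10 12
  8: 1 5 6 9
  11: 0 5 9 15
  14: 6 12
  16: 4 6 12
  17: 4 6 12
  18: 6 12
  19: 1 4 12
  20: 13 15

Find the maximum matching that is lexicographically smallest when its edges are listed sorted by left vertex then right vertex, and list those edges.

|M| = 9 (so the lex-smallest maximum matching has 9 edges)
process left vertices in ascending order; for each, take the smallest-labelled available neighbour that still permits 9 edges overall, or leave it unmatched if none does
lex-smallest matching: {2-5, 7-3, 8-9, 11-0, 14-6, 16-4, 17-12, 19-1, 20-13}

Lex-smallest maximum matching: {(2,5), (7,3), (8,9), (11,0), (14,6), (16,4), (17,12), (19,1), (20,13)}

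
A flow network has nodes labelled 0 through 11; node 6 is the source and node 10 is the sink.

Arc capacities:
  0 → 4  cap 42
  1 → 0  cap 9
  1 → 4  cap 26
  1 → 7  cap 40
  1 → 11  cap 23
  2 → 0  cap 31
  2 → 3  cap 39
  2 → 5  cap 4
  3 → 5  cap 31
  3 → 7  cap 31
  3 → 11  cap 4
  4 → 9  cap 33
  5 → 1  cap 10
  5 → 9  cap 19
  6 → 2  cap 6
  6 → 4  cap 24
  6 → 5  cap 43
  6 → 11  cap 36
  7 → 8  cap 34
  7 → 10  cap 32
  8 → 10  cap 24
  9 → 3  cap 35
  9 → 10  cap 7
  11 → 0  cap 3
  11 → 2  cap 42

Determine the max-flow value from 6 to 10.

augment #1: 6→4→9→10 bottleneck 7, total now 7
augment #2: 6→2→3→7→10 bottleneck 6, total now 13
augment #3: 6→5→1→7→10 bottleneck 10, total now 23
augment #4: 6→4→9→3→7→10 bottleneck 16, total now 39
augment #5: 6→4→9→3→7→8→10 bottleneck 1, total now 40
augment #6: 6→5→9→3→7→8→10 bottleneck 8, total now 48

Maximum flow value: 48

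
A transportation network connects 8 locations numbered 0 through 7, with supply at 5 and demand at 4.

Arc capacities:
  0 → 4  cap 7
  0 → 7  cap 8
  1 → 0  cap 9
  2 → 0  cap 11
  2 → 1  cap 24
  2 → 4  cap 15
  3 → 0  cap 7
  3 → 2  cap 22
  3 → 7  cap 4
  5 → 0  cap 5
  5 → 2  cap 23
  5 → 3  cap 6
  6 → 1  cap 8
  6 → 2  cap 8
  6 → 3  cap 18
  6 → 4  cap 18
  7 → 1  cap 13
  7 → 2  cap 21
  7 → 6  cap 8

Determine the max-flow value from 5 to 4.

augment #1: 5→0→4 bottleneck 5, total now 5
augment #2: 5→2→4 bottleneck 15, total now 20
augment #3: 5→2→0→4 bottleneck 2, total now 22
augment #4: 5→3→7→6→4 bottleneck 4, total now 26
augment #5: 5→2→0→7→6→4 bottleneck 4, total now 30

Maximum flow value: 30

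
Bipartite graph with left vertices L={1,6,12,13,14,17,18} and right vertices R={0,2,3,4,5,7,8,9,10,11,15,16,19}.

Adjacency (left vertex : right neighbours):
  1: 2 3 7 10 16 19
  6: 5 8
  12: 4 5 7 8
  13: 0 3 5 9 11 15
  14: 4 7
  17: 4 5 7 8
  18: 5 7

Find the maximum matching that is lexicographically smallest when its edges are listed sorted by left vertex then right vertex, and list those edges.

|M| = 6 (so the lex-smallest maximum matching has 6 edges)
process left vertices in ascending order; for each, take the smallest-labelled available neighbour that still permits 6 edges overall, or leave it unmatched if none does
lex-smallest matching: {1-2, 6-5, 12-4, 13-0, 14-7, 17-8}

Lex-smallest maximum matching: {(1,2), (6,5), (12,4), (13,0), (14,7), (17,8)}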